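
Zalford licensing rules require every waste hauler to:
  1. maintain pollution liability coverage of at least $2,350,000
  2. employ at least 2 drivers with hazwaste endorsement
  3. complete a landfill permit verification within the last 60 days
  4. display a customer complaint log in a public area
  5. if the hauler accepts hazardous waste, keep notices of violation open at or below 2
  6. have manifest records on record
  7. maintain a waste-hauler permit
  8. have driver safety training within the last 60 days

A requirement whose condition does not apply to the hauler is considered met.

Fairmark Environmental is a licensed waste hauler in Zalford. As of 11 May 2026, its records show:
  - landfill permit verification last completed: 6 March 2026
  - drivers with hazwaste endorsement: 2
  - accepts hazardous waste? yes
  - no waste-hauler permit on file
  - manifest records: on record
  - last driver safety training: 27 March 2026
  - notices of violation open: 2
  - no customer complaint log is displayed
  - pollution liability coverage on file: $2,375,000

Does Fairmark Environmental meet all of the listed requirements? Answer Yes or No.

No

1. pollution liability coverage $2,375,000 ≥ $2,350,000 → met
2. drivers with hazwaste endorsement 2 ≥ 2 → met
3. landfill permit verification 66 days ago vs limit 60 → not met
4. customer complaint log absent → not met
5. condition 'accepts hazardous waste' holds; notices of violation open 2 ≤ 2 → met
6. manifest records present → met
7. waste-hauler permit absent → not met
8. driver safety training 45 days ago vs limit 60 → met
Not met: 3, 4, 7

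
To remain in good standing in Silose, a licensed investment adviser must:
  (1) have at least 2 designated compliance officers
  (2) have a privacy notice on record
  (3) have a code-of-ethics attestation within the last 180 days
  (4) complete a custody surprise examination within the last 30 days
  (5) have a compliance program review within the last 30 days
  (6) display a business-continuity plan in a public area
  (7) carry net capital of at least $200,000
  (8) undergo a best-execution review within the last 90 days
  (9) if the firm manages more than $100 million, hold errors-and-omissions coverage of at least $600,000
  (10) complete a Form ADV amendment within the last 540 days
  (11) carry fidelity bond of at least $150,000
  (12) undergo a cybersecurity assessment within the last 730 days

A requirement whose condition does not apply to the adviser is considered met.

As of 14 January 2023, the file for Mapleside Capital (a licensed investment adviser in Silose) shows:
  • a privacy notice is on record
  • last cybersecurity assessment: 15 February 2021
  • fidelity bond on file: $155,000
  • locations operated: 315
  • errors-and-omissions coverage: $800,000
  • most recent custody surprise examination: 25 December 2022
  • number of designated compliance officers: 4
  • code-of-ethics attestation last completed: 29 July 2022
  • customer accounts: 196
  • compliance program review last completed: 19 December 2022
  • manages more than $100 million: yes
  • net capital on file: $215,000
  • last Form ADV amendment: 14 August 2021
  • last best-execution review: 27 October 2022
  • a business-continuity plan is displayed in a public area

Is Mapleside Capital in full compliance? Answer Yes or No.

1. designated compliance officers 4 ≥ 2 → met
2. privacy notice present → met
3. code-of-ethics attestation 169 days ago vs limit 180 → met
4. custody surprise examination 20 days ago vs limit 30 → met
5. compliance program review 26 days ago vs limit 30 → met
6. business-continuity plan present → met
7. net capital $215,000 ≥ $200,000 → met
8. best-execution review 79 days ago vs limit 90 → met
9. condition 'manages more than $100 million' holds; errors-and-omissions coverage $800,000 ≥ $600,000 → met
10. Form ADV amendment 518 days ago vs limit 540 → met
11. fidelity bond $155,000 ≥ $150,000 → met
12. cybersecurity assessment 698 days ago vs limit 730 → met
All met.

Yes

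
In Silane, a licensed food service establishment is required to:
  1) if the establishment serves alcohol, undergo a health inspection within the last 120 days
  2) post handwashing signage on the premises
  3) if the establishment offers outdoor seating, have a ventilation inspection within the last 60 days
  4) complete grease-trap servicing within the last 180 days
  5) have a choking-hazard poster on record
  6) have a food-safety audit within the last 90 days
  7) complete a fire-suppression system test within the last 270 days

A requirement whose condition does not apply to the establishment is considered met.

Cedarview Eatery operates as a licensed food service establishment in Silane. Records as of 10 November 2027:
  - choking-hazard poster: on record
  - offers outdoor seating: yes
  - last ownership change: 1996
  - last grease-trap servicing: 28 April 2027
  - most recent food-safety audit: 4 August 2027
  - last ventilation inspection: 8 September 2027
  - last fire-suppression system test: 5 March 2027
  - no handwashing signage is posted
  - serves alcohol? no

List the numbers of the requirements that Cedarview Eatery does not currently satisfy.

2, 3, 4, 6

1. condition 'serves alcohol' does not hold → requirement n/a → met
2. handwashing signage absent → not met
3. condition 'offers outdoor seating' holds; ventilation inspection 63 days ago vs limit 60 → not met
4. grease-trap servicing 196 days ago vs limit 180 → not met
5. choking-hazard poster present → met
6. food-safety audit 98 days ago vs limit 90 → not met
7. fire-suppression system test 250 days ago vs limit 270 → met
Not met: 2, 3, 4, 6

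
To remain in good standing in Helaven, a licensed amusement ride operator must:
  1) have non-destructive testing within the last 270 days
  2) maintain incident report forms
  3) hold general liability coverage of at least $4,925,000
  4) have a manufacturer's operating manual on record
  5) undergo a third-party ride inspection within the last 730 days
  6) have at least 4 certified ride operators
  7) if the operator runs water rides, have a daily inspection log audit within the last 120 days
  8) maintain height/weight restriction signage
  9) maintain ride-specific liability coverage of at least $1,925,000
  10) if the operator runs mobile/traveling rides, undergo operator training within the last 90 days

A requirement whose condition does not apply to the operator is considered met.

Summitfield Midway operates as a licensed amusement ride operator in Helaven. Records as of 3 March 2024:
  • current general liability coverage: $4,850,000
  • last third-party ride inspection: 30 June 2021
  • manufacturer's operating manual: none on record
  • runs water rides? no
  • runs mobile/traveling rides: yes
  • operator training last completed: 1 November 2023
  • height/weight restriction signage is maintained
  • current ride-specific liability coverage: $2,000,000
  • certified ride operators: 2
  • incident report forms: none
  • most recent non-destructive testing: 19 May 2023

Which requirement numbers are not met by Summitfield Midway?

1, 2, 3, 4, 5, 6, 10

1. non-destructive testing 289 days ago vs limit 270 → not met
2. incident report forms absent → not met
3. general liability coverage $4,850,000 < $4,925,000 → not met
4. manufacturer's operating manual absent → not met
5. third-party ride inspection 977 days ago vs limit 730 → not met
6. certified ride operators 2 < 4 → not met
7. condition 'runs water rides' does not hold → requirement n/a → met
8. height/weight restriction signage present → met
9. ride-specific liability coverage $2,000,000 ≥ $1,925,000 → met
10. condition 'runs mobile/traveling rides' holds; operator training 123 days ago vs limit 90 → not met
Not met: 1, 2, 3, 4, 5, 6, 10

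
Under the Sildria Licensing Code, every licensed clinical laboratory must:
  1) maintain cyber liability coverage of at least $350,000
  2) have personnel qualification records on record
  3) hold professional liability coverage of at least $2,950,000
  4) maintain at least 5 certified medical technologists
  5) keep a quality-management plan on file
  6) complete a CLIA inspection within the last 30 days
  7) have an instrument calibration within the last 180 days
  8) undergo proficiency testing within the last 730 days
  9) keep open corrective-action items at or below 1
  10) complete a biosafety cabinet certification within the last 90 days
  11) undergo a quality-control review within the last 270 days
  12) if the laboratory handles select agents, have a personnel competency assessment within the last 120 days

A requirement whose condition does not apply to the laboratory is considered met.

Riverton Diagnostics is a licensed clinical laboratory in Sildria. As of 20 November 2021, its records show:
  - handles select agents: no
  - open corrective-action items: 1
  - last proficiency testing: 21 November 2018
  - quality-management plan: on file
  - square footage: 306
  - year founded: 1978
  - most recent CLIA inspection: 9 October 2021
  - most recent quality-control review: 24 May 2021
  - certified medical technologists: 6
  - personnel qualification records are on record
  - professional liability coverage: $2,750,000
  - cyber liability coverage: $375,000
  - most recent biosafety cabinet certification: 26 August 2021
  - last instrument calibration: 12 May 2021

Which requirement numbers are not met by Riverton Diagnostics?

1. cyber liability coverage $375,000 ≥ $350,000 → met
2. personnel qualification records present → met
3. professional liability coverage $2,750,000 < $2,950,000 → not met
4. certified medical technologists 6 ≥ 5 → met
5. quality-management plan present → met
6. CLIA inspection 42 days ago vs limit 30 → not met
7. instrument calibration 192 days ago vs limit 180 → not met
8. proficiency testing 1095 days ago vs limit 730 → not met
9. open corrective-action items 1 ≤ 1 → met
10. biosafety cabinet certification 86 days ago vs limit 90 → met
11. quality-control review 180 days ago vs limit 270 → met
12. condition 'handles select agents' does not hold → requirement n/a → met
Not met: 3, 6, 7, 8

3, 6, 7, 8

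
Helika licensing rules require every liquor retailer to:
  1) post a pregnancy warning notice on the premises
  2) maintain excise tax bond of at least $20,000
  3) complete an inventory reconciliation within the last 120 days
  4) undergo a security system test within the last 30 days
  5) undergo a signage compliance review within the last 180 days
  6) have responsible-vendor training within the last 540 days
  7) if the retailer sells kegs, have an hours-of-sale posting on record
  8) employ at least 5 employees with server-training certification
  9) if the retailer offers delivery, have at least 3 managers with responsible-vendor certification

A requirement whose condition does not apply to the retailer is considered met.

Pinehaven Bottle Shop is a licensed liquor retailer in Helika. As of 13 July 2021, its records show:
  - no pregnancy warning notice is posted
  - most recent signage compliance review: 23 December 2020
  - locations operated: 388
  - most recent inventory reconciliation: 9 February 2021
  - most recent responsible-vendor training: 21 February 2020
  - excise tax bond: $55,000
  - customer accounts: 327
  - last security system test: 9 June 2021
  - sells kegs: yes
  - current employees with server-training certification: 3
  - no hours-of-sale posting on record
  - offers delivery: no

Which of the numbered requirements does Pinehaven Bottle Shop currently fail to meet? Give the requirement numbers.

1, 3, 4, 5, 7, 8

1. pregnancy warning notice absent → not met
2. excise tax bond $55,000 ≥ $20,000 → met
3. inventory reconciliation 154 days ago vs limit 120 → not met
4. security system test 34 days ago vs limit 30 → not met
5. signage compliance review 202 days ago vs limit 180 → not met
6. responsible-vendor training 508 days ago vs limit 540 → met
7. condition 'sells kegs' holds; hours-of-sale posting absent → not met
8. employees with server-training certification 3 < 5 → not met
9. condition 'offers delivery' does not hold → requirement n/a → met
Not met: 1, 3, 4, 5, 7, 8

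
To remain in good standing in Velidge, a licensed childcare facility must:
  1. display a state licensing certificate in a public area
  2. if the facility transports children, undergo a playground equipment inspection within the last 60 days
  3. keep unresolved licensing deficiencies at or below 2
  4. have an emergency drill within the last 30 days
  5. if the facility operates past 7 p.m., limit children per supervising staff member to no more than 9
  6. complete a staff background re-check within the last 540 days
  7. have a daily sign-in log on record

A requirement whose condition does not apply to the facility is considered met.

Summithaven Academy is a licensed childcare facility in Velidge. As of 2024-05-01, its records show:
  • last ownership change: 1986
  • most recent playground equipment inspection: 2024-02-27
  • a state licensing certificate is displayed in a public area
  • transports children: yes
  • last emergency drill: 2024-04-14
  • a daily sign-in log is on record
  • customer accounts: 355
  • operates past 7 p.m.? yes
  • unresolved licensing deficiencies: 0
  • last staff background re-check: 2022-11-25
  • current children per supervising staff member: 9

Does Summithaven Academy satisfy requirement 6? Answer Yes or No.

6. staff background re-check 523 days ago vs limit 540 → met

Yes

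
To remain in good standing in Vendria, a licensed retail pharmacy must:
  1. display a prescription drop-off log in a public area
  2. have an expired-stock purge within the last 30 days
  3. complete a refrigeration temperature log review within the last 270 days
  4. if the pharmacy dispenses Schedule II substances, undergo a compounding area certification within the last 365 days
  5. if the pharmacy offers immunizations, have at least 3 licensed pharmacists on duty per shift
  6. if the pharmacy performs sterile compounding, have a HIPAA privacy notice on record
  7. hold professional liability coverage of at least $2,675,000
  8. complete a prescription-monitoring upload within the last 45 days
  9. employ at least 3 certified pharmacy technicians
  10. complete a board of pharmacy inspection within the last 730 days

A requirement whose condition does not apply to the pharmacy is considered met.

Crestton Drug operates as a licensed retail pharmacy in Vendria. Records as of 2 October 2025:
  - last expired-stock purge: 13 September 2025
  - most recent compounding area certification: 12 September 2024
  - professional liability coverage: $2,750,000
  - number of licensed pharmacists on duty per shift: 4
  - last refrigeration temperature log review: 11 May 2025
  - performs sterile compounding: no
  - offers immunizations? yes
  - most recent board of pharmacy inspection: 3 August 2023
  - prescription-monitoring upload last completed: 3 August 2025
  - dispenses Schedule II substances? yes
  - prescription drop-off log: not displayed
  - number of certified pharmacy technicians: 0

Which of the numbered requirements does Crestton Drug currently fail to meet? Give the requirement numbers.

1. prescription drop-off log absent → not met
2. expired-stock purge 19 days ago vs limit 30 → met
3. refrigeration temperature log review 144 days ago vs limit 270 → met
4. condition 'dispenses Schedule II substances' holds; compounding area certification 385 days ago vs limit 365 → not met
5. condition 'offers immunizations' holds; licensed pharmacists on duty per shift 4 ≥ 3 → met
6. condition 'performs sterile compounding' does not hold → requirement n/a → met
7. professional liability coverage $2,750,000 ≥ $2,675,000 → met
8. prescription-monitoring upload 60 days ago vs limit 45 → not met
9. certified pharmacy technicians 0 < 3 → not met
10. board of pharmacy inspection 791 days ago vs limit 730 → not met
Not met: 1, 4, 8, 9, 10

1, 4, 8, 9, 10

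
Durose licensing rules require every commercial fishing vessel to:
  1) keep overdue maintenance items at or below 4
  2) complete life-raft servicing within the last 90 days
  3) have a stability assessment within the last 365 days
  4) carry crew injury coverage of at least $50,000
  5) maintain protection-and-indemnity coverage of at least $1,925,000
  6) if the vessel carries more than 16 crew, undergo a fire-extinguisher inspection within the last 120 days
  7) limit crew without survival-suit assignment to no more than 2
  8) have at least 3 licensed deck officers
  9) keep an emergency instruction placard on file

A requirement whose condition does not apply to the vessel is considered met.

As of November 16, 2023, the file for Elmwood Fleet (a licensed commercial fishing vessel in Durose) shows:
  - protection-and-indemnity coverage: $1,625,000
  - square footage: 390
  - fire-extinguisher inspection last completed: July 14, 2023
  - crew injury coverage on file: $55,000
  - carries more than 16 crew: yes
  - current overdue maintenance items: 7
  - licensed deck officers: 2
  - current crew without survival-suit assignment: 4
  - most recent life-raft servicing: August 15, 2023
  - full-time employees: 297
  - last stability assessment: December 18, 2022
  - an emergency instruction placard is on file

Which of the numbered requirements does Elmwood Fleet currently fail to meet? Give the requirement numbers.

1. overdue maintenance items 7 > 4 → not met
2. life-raft servicing 93 days ago vs limit 90 → not met
3. stability assessment 333 days ago vs limit 365 → met
4. crew injury coverage $55,000 ≥ $50,000 → met
5. protection-and-indemnity coverage $1,625,000 < $1,925,000 → not met
6. condition 'carries more than 16 crew' holds; fire-extinguisher inspection 125 days ago vs limit 120 → not met
7. crew without survival-suit assignment 4 > 2 → not met
8. licensed deck officers 2 < 3 → not met
9. emergency instruction placard present → met
Not met: 1, 2, 5, 6, 7, 8

1, 2, 5, 6, 7, 8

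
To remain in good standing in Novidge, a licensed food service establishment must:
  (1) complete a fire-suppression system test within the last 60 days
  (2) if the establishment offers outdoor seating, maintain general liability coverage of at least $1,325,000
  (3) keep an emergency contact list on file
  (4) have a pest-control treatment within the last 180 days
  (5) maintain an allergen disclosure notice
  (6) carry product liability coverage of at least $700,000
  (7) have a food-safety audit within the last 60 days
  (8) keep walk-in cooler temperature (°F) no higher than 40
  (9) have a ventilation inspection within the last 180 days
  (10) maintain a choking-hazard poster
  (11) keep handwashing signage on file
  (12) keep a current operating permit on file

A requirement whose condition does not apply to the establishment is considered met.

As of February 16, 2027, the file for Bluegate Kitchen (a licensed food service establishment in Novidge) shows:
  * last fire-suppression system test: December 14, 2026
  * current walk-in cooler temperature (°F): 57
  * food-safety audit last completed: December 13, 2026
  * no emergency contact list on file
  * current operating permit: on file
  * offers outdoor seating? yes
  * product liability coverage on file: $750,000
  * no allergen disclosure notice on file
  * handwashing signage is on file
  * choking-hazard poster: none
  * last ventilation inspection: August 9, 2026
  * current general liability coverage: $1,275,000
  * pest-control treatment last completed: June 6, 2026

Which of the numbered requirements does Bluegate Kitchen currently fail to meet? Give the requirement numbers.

1. fire-suppression system test 64 days ago vs limit 60 → not met
2. condition 'offers outdoor seating' holds; general liability coverage $1,275,000 < $1,325,000 → not met
3. emergency contact list absent → not met
4. pest-control treatment 255 days ago vs limit 180 → not met
5. allergen disclosure notice absent → not met
6. product liability coverage $750,000 ≥ $700,000 → met
7. food-safety audit 65 days ago vs limit 60 → not met
8. walk-in cooler temperature (°F) 57 > 40 → not met
9. ventilation inspection 191 days ago vs limit 180 → not met
10. choking-hazard poster absent → not met
11. handwashing signage present → met
12. current operating permit present → met
Not met: 1, 2, 3, 4, 5, 7, 8, 9, 10

1, 2, 3, 4, 5, 7, 8, 9, 10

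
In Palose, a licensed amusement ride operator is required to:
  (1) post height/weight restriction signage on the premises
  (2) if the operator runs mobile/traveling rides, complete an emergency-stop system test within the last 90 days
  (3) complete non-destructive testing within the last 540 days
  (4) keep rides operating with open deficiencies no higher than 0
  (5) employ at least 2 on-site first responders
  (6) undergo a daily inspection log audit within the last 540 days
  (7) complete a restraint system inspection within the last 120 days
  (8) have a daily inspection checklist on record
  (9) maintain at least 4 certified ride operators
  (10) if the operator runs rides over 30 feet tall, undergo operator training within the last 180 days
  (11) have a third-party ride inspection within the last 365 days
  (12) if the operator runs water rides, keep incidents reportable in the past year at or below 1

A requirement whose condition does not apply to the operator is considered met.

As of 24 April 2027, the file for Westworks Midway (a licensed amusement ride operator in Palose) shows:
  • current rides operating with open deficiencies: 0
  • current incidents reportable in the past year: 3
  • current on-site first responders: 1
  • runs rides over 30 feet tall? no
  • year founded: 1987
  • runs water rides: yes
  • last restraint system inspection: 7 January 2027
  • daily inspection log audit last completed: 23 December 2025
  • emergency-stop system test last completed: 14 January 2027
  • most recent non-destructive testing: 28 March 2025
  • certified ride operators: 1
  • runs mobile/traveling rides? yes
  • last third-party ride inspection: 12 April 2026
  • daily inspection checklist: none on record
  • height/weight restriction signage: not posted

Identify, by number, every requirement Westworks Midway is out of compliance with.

1, 2, 3, 5, 8, 9, 11, 12

1. height/weight restriction signage absent → not met
2. condition 'runs mobile/traveling rides' holds; emergency-stop system test 100 days ago vs limit 90 → not met
3. non-destructive testing 757 days ago vs limit 540 → not met
4. rides operating with open deficiencies 0 ≤ 0 → met
5. on-site first responders 1 < 2 → not met
6. daily inspection log audit 487 days ago vs limit 540 → met
7. restraint system inspection 107 days ago vs limit 120 → met
8. daily inspection checklist absent → not met
9. certified ride operators 1 < 4 → not met
10. condition 'runs rides over 30 feet tall' does not hold → requirement n/a → met
11. third-party ride inspection 377 days ago vs limit 365 → not met
12. condition 'runs water rides' holds; incidents reportable in the past year 3 > 1 → not met
Not met: 1, 2, 3, 5, 8, 9, 11, 12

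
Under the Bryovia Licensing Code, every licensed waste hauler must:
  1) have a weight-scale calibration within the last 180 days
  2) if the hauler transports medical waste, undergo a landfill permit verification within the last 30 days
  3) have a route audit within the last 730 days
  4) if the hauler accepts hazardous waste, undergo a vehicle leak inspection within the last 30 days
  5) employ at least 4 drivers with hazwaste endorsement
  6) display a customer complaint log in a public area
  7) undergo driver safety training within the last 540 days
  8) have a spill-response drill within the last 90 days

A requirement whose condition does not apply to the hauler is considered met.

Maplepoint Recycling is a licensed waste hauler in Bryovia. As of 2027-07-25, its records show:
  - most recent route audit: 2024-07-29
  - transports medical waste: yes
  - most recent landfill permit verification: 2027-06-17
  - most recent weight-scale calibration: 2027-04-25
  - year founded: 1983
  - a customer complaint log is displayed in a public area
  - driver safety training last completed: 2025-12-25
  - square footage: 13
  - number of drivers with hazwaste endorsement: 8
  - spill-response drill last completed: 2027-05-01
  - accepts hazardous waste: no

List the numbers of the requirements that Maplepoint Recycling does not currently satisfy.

2, 3, 7

1. weight-scale calibration 91 days ago vs limit 180 → met
2. condition 'transports medical waste' holds; landfill permit verification 38 days ago vs limit 30 → not met
3. route audit 1091 days ago vs limit 730 → not met
4. condition 'accepts hazardous waste' does not hold → requirement n/a → met
5. drivers with hazwaste endorsement 8 ≥ 4 → met
6. customer complaint log present → met
7. driver safety training 577 days ago vs limit 540 → not met
8. spill-response drill 85 days ago vs limit 90 → met
Not met: 2, 3, 7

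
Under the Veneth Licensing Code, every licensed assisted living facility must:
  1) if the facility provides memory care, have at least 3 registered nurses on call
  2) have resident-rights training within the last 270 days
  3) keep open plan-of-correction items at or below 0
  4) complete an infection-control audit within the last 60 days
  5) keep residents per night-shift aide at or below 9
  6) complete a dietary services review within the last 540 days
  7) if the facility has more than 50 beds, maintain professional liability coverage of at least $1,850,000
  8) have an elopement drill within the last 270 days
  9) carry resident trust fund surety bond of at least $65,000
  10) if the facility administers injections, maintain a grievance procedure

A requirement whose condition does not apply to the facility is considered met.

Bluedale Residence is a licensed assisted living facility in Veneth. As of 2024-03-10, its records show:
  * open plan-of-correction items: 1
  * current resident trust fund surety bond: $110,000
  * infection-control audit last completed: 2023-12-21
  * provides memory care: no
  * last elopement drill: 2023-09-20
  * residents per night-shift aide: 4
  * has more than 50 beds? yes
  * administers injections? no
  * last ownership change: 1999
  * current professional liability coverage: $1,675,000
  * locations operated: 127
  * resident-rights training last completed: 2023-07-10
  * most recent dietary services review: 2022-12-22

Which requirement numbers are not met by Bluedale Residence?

3, 4, 7

1. condition 'provides memory care' does not hold → requirement n/a → met
2. resident-rights training 244 days ago vs limit 270 → met
3. open plan-of-correction items 1 > 0 → not met
4. infection-control audit 80 days ago vs limit 60 → not met
5. residents per night-shift aide 4 ≤ 9 → met
6. dietary services review 444 days ago vs limit 540 → met
7. condition 'has more than 50 beds' holds; professional liability coverage $1,675,000 < $1,850,000 → not met
8. elopement drill 172 days ago vs limit 270 → met
9. resident trust fund surety bond $110,000 ≥ $65,000 → met
10. condition 'administers injections' does not hold → requirement n/a → met
Not met: 3, 4, 7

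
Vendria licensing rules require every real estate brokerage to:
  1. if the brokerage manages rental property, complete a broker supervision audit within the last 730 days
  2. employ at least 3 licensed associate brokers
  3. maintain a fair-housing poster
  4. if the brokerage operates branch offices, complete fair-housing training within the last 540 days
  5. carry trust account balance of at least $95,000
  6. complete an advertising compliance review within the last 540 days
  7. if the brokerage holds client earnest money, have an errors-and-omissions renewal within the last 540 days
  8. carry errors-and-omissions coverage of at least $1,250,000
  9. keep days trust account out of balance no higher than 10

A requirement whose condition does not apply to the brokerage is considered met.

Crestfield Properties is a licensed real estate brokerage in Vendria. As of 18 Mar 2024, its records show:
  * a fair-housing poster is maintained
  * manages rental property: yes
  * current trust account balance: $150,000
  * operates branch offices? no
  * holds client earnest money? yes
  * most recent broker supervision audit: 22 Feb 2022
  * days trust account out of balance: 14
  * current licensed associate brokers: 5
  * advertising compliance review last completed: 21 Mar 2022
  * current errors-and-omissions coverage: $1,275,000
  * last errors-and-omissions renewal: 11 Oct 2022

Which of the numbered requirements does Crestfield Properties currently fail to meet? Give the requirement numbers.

1, 6, 9

1. condition 'manages rental property' holds; broker supervision audit 755 days ago vs limit 730 → not met
2. licensed associate brokers 5 ≥ 3 → met
3. fair-housing poster present → met
4. condition 'operates branch offices' does not hold → requirement n/a → met
5. trust account balance $150,000 ≥ $95,000 → met
6. advertising compliance review 728 days ago vs limit 540 → not met
7. condition 'holds client earnest money' holds; errors-and-omissions renewal 524 days ago vs limit 540 → met
8. errors-and-omissions coverage $1,275,000 ≥ $1,250,000 → met
9. days trust account out of balance 14 > 10 → not met
Not met: 1, 6, 9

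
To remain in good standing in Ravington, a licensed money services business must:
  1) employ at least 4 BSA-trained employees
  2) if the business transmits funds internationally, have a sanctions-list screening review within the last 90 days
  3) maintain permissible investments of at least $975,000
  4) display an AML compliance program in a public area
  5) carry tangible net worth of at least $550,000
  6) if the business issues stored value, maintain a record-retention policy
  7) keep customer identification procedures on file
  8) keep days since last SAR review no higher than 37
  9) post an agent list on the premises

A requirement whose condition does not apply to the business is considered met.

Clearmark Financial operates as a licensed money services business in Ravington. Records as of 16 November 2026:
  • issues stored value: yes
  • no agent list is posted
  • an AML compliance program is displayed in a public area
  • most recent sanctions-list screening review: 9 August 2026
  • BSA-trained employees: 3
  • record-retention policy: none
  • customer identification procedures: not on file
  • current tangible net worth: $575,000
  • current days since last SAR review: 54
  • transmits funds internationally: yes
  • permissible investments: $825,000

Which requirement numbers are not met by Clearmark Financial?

1. BSA-trained employees 3 < 4 → not met
2. condition 'transmits funds internationally' holds; sanctions-list screening review 99 days ago vs limit 90 → not met
3. permissible investments $825,000 < $975,000 → not met
4. AML compliance program present → met
5. tangible net worth $575,000 ≥ $550,000 → met
6. condition 'issues stored value' holds; record-retention policy absent → not met
7. customer identification procedures absent → not met
8. days since last SAR review 54 > 37 → not met
9. agent list absent → not met
Not met: 1, 2, 3, 6, 7, 8, 9

1, 2, 3, 6, 7, 8, 9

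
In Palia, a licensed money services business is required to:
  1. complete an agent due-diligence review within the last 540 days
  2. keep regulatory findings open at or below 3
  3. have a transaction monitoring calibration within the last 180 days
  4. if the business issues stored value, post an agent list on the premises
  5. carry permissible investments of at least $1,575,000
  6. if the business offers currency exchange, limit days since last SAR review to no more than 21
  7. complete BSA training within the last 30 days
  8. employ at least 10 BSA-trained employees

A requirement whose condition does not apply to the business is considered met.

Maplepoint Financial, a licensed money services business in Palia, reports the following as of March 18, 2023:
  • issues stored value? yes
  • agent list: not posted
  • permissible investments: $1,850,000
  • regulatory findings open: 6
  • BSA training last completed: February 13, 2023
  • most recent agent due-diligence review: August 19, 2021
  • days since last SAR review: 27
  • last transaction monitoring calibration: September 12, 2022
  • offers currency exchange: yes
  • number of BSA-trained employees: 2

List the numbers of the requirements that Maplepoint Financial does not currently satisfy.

1. agent due-diligence review 576 days ago vs limit 540 → not met
2. regulatory findings open 6 > 3 → not met
3. transaction monitoring calibration 187 days ago vs limit 180 → not met
4. condition 'issues stored value' holds; agent list absent → not met
5. permissible investments $1,850,000 ≥ $1,575,000 → met
6. condition 'offers currency exchange' holds; days since last SAR review 27 > 21 → not met
7. BSA training 33 days ago vs limit 30 → not met
8. BSA-trained employees 2 < 10 → not met
Not met: 1, 2, 3, 4, 6, 7, 8

1, 2, 3, 4, 6, 7, 8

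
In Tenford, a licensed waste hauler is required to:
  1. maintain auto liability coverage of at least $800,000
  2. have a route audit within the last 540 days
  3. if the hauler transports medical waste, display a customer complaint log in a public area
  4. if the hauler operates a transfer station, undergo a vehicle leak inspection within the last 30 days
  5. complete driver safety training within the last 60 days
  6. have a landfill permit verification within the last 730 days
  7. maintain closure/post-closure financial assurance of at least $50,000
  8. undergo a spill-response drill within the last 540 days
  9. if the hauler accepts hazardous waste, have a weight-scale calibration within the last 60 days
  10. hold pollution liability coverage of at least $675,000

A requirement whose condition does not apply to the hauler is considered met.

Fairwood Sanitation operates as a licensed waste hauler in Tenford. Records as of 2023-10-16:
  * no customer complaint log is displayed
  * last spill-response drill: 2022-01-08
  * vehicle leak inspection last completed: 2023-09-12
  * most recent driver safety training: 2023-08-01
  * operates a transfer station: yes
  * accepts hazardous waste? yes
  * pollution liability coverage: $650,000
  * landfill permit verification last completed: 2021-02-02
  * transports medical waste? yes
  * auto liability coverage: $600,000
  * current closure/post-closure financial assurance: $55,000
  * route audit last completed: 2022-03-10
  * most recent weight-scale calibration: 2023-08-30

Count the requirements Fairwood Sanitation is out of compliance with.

1. auto liability coverage $600,000 < $800,000 → not met
2. route audit 585 days ago vs limit 540 → not met
3. condition 'transports medical waste' holds; customer complaint log absent → not met
4. condition 'operates a transfer station' holds; vehicle leak inspection 34 days ago vs limit 30 → not met
5. driver safety training 76 days ago vs limit 60 → not met
6. landfill permit verification 986 days ago vs limit 730 → not met
7. closure/post-closure financial assurance $55,000 ≥ $50,000 → met
8. spill-response drill 646 days ago vs limit 540 → not met
9. condition 'accepts hazardous waste' holds; weight-scale calibration 47 days ago vs limit 60 → met
10. pollution liability coverage $650,000 < $675,000 → not met
Not met: 8 of 10

8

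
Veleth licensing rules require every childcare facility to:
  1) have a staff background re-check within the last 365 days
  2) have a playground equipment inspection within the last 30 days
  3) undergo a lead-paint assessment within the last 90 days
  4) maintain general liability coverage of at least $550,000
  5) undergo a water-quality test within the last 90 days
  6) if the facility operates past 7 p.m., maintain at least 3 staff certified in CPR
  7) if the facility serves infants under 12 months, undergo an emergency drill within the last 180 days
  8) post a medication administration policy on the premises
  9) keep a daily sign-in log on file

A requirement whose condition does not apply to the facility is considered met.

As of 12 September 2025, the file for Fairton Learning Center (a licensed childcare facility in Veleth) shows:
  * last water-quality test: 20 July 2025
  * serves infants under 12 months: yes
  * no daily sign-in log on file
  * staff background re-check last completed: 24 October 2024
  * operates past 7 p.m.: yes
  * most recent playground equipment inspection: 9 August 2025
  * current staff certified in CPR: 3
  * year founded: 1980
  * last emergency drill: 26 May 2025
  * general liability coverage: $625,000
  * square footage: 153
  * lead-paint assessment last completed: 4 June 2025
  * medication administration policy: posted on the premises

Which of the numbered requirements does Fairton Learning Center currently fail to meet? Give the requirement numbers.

1. staff background re-check 323 days ago vs limit 365 → met
2. playground equipment inspection 34 days ago vs limit 30 → not met
3. lead-paint assessment 100 days ago vs limit 90 → not met
4. general liability coverage $625,000 ≥ $550,000 → met
5. water-quality test 54 days ago vs limit 90 → met
6. condition 'operates past 7 p.m.' holds; staff certified in CPR 3 ≥ 3 → met
7. condition 'serves infants under 12 months' holds; emergency drill 109 days ago vs limit 180 → met
8. medication administration policy present → met
9. daily sign-in log absent → not met
Not met: 2, 3, 9

2, 3, 9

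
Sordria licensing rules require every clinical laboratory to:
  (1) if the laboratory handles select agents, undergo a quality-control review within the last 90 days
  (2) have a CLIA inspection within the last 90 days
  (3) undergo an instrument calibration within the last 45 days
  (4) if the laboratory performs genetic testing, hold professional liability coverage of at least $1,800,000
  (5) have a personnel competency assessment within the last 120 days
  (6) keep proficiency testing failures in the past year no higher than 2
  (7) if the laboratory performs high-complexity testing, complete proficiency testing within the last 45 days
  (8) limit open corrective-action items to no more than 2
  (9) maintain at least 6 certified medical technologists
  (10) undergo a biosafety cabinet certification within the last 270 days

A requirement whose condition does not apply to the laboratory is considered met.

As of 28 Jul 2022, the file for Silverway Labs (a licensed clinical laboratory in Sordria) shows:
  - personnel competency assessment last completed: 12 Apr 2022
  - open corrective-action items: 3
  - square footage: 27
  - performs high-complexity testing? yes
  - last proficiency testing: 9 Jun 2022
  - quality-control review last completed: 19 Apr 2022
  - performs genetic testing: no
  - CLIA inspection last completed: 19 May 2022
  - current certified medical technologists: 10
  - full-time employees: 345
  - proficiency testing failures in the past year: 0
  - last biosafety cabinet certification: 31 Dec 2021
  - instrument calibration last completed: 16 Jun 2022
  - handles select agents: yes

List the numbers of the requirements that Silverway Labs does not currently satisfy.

1, 7, 8

1. condition 'handles select agents' holds; quality-control review 100 days ago vs limit 90 → not met
2. CLIA inspection 70 days ago vs limit 90 → met
3. instrument calibration 42 days ago vs limit 45 → met
4. condition 'performs genetic testing' does not hold → requirement n/a → met
5. personnel competency assessment 107 days ago vs limit 120 → met
6. proficiency testing failures in the past year 0 ≤ 2 → met
7. condition 'performs high-complexity testing' holds; proficiency testing 49 days ago vs limit 45 → not met
8. open corrective-action items 3 > 2 → not met
9. certified medical technologists 10 ≥ 6 → met
10. biosafety cabinet certification 209 days ago vs limit 270 → met
Not met: 1, 7, 8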